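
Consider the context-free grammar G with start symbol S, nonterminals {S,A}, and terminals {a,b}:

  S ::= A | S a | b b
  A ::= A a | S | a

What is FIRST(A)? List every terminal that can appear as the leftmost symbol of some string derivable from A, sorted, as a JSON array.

Compute FIRST by fixpoint:
pass 1:
  A via A→a: +{a}
  S via S→A: +{a}
  S via S→b b: +{b}
  FIRST(S)={a,b}  FIRST(A)={a}
pass 2:
  A via A→S: +{b}
  FIRST(S)={a,b}  FIRST(A)={a,b}
pass 3: (no change)
  FIRST(S)={a,b}  FIRST(A)={a,b}

FIRST(A) = ["a", "b"]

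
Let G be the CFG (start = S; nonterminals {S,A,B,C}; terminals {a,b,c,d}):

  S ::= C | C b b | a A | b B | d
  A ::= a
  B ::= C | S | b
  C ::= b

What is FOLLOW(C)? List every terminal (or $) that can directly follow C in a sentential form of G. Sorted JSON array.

FIRST sets, iterate to fixpoint:
iter 1:
  A via A→a: +{a}
  B via B→b: +{b}
  C via C→b: +{b}
  S via S→C: +{b}
  S via S→a A: +{a}
  S via S→d: +{d}
  S: {a,b,d}  A: {a}  B: {b}  C: {b}
iter 2:
  B via B→S: +{a,d}
  S: {a,b,d}  A: {a}  B: {a,b,d}  C: {b}
iter 3: (no change)
  S: {a,b,d}  A: {a}  B: {a,b,d}  C: {b}

Compute FOLLOW by fixpoint:
seed FOLLOW(S) with $
iter 1:
  S→C: FOLLOW(C) ⊇ FOLLOW(S) ⊇ {$}; new: +{$}
  S→C b b: FOLLOW(C) ⊇ FIRST(b) = {b}; new: +{b}
  S→a A: FOLLOW(A) ⊇ FOLLOW(S) ⊇ {$}; new: +{$}
  S→b B: FOLLOW(B) ⊇ FOLLOW(S) ⊇ {$}; new: +{$}
  S: {$}  A: {$}  B: {$}  C: {$,b}
iter 2: (no change)
  S: {$}  A: {$}  B: {$}  C: {$,b}

FOLLOW(C) = ["$", "b"]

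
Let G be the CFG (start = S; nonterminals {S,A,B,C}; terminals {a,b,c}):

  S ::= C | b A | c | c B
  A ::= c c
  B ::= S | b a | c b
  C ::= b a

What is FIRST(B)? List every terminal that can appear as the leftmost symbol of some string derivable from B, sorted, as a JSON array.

FIRST iteration:
pass 1:
  A via A→c c: +{c}
  B via B→b a: +{b}
  B via B→c b: +{c}
  C via C→b a: +{b}
  S via S→C: +{b}
  S via S→c: +{c}
  S: {b,c}  A: {c}  B: {b,c}  C: {b}
pass 2: — fixpoint
  S: {b,c}  A: {c}  B: {b,c}  C: {b}

FIRST(B) = ["b", "c"]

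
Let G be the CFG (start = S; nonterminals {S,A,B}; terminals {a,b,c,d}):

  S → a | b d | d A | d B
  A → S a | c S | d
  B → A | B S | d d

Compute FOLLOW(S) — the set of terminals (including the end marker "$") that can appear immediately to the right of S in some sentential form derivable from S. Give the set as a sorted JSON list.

Compute FIRST by fixpoint:
round 1:
  A via A→c S: +{c}
  A via A→d: +{d}
  B via B→A: +{c,d}
  S via S→a: +{a}
  S via S→b d: +{b}
  S via S→d A: +{d}
  FIRST(S)={a,b,d}  FIRST(A)={c,d}  FIRST(B)={c,d}
round 2:
  A via A→S a: +{a,b}
  B via B→A: +{a,b}
  FIRST(S)={a,b,d}  FIRST(A)={a,b,c,d}  FIRST(B)={a,b,c,d}
round 3: — fixpoint
  FIRST(S)={a,b,d}  FIRST(A)={a,b,c,d}  FIRST(B)={a,b,c,d}

FOLLOW iteration:
initialize: $ ∈ FOLLOW(S)
[1]
  A→S a: FOLLOW(S) ⊇ FIRST(a) = {a}; new: +{a}
  B→B S: FOLLOW(B) ⊇ FIRST(S) = {a,b,d}; new: +{a,b,d}
  B→B S: FOLLOW(S) ⊇ FOLLOW(B) ⊇ {a,b,d}; new: +{b,d}
  S→d A: FOLLOW(A) ⊇ FOLLOW(S) ⊇ {$,a,b,d}; new: +{$,a,b,d}
  S→d B: FOLLOW(B) ⊇ FOLLOW(S) ⊇ {$,a,b,d}; new: +{$}
  FOLLOW[S]={$,a,b,d}  FOLLOW[A]={$,a,b,d}  FOLLOW[B]={$,a,b,d}
[2] — fixpoint
  FOLLOW[S]={$,a,b,d}  FOLLOW[A]={$,a,b,d}  FOLLOW[B]={$,a,b,d}

FOLLOW(S) = ["$", "a", "b", "d"]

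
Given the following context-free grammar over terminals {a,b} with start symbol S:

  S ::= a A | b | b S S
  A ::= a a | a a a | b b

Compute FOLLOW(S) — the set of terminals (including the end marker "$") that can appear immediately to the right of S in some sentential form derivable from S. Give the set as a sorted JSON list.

FIRST iteration:
pass 1:
  A via A→a a: +{a}
  A via A→b b: +{b}
  S via S→a A: +{a}
  S via S→b: +{b}
  FIRST[S]={a,b}  FIRST[A]={a,b}
pass 2: — fixpoint
  FIRST[S]={a,b}  FIRST[A]={a,b}

FOLLOW iteration:
initialize: $ ∈ FOLLOW(S)
[1]
  S→a A: FOLLOW(A) ⊇ FOLLOW(S) ⊇ {$}; new: +{$}
  S→b S S: FOLLOW(S) ⊇ FIRST(S) = {a,b}; new: +{a,b}
  FOLLOW[S]={$,a,b}  FOLLOW[A]={$}
[2]
  S→a A: FOLLOW(A) ⊇ FOLLOW(S) ⊇ {$,a,b}; new: +{a,b}
  FOLLOW[S]={$,a,b}  FOLLOW[A]={$,a,b}
[3] (stable)
  FOLLOW[S]={$,a,b}  FOLLOW[A]={$,a,b}

FOLLOW(S) = ["$", "a", "b"]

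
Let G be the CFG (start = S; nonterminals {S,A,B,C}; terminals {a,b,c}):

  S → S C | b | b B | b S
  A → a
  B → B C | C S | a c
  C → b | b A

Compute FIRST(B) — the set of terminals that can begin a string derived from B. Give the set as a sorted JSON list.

FIRST sets, iterate to fixpoint:
pass 1:
  A via A→a: +{a}
  B via B→a c: +{a}
  C via C→b: +{b}
  S via S→b: +{b}
  S: {b}  A: {a}  B: {a}  C: {b}
pass 2:
  B via B→C S: +{b}
  S: {b}  A: {a}  B: {a,b}  C: {b}
pass 3: done
  S: {b}  A: {a}  B: {a,b}  C: {b}

FIRST(B) = ["a", "b"]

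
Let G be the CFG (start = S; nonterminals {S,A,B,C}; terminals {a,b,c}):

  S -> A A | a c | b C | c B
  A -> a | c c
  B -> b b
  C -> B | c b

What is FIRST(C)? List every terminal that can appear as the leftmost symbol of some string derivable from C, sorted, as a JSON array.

FIRST iteration:
[1]
  A via A→a: +{a}
  A via A→c c: +{c}
  B via B→b b: +{b}
  C via C→B: +{b}
  C via C→c b: +{c}
  S via S→A A: +{a,c}
  S via S→b C: +{b}
  FIRST[S]={a,b,c}  FIRST[A]={a,c}  FIRST[B]={b}  FIRST[C]={b,c}
[2] (stable)
  FIRST[S]={a,b,c}  FIRST[A]={a,c}  FIRST[B]={b}  FIRST[C]={b,c}

FIRST(C) = ["b", "c"]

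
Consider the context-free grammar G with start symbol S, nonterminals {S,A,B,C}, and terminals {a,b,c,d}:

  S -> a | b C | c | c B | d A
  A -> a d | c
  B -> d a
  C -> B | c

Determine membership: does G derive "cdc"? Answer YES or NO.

Convert to CNF:
  S -> T1 A | T2 C | T3 B | a | c
  A -> T0 T1 | c
  B -> T1 T0
  C -> T1 T0 | c
  T0 -> a
  T1 -> d
  T2 -> b
  T3 -> c

CYK fill:
  cell(0,0) c: {A,C,S,T3}  orig:{A,C,S}
  cell(1,1) d: {T1}  orig:{}
  cell(2,2) c: {A,C,S,T3}  orig:{A,C,S}
  cell(0,1) cd: ∅
  cell(1,2) dc: {S}
  cell(0,2) cdc: ∅

S ∉ T[0,2] ⇒ NO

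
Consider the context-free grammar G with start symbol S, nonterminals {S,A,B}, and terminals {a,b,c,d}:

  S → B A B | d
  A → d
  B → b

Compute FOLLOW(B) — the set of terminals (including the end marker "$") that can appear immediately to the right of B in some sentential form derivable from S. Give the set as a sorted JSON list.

Compute FIRST by fixpoint:
iter 1:
  A via A→d: +{d}
  B via B→b: +{b}
  S via S→B A B: +{b}
  S via S→d: +{d}
  S: {b,d}  A: {d}  B: {b}
iter 2: (no change)
  S: {b,d}  A: {d}  B: {b}

Compute FOLLOW by fixpoint:
FOLLOW(S) := {$}
iter 1:
  S→B A B: FOLLOW(B) ⊇ FIRST(A) = {d}; new: +{d}
  S→B A B: FOLLOW(A) ⊇ FIRST(B) = {b}; new: +{b}
  S→B A B: FOLLOW(B) ⊇ FOLLOW(S) ⊇ {$}; new: +{$}
  FOLLOW(S)={$}  FOLLOW(A)={b}  FOLLOW(B)={$,d}
iter 2: (stable)
  FOLLOW(S)={$}  FOLLOW(A)={b}  FOLLOW(B)={$,d}

FOLLOW(B) = ["$", "d"]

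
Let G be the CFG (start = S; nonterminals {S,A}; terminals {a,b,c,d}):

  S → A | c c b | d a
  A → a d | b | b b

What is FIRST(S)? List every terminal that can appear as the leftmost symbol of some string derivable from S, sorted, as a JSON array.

FIRST iteration:
[1]
  A via A→a d: +{a}
  A via A→b: +{b}
  S via S→A: +{a,b}
  S via S→c c b: +{c}
  S via S→d a: +{d}
  FIRST[S]={a,b,c,d}  FIRST[A]={a,b}
[2] done
  FIRST[S]={a,b,c,d}  FIRST[A]={a,b}

FIRST(S) = ["a", "b", "c", "d"]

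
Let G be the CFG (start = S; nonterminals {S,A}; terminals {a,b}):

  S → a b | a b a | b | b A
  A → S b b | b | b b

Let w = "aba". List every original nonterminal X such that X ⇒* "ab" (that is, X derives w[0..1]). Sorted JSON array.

CNF form of G:
  S -> T0 A | T1 T0 | T1 X3 | b
  A -> S X2 | T0 T0 | b
  T0 -> b
  T1 -> a
  X2 -> T0 T0
  X3 -> T0 T1

CYK fill — only the sub-triangle for w[0..1]:
  [0..0]={T1}  "a"  orig:{}
  [1..1]={A,S,T0}  "b"  orig:{A,S}
  [0..1]={S}  "ab"

Original NTs in T[0,1] deriving "ab": ["S"]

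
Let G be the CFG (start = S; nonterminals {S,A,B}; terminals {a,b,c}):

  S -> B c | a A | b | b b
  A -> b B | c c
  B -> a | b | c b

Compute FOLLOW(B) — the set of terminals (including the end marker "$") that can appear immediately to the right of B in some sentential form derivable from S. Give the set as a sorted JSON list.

FIRST iteration:
round 1:
  A via A→b B: +{b}
  A via A→c c: +{c}
  B via B→a: +{a}
  B via B→b: +{b}
  B via B→c b: +{c}
  S via S→B c: +{a,b,c}
  FIRST[S]={a,b,c}  FIRST[A]={b,c}  FIRST[B]={a,b,c}
round 2: done
  FIRST[S]={a,b,c}  FIRST[A]={b,c}  FIRST[B]={a,b,c}

FOLLOW iteration:
seed FOLLOW(S) with $
pass 1:
  S→B c: FOLLOW(B) ⊇ FIRST(c) = {c}; new: +{c}
  S→a A: FOLLOW(A) ⊇ FOLLOW(S) ⊇ {$}; new: +{$}
  FOLLOW(S)={$}  FOLLOW(A)={$}  FOLLOW(B)={c}
pass 2:
  A→b B: FOLLOW(B) ⊇ FOLLOW(A) ⊇ {$}; new: +{$}
  FOLLOW(S)={$}  FOLLOW(A)={$}  FOLLOW(B)={$,c}
pass 3: (stable)
  FOLLOW(S)={$}  FOLLOW(A)={$}  FOLLOW(B)={$,c}

FOLLOW(B) = ["$", "c"]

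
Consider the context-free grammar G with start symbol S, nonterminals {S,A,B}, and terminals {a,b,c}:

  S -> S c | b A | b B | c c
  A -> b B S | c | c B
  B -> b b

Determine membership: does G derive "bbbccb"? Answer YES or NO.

CNF form of G:
  S -> S T1 | T0 A | T0 B | T1 T1
  A -> T0 X2 | T1 B | c
  B -> T0 T0
  T0 -> b
  T1 -> c
  X2 -> B S

Fill CYK table bottom-up:
  [0..0]={T0}  "b"  orig:{}
  [1..1]={T0}  "b"  orig:{}
  [2..2]={T0}  "b"  orig:{}
  [3..3]={A,T1}  "c"  orig:{A}
  [4..4]={A,T1}  "c"  orig:{A}
  [5..5]={T0}  "b"  orig:{}
  [0..1]={B}  "bb"
  [1..2]={B}  "bb"
  [2..3]={S}  "bc"
  [3..4]={S}  "cc"
  [4..5]=∅  "cb"
  [0..2]={S}  "bbb"
  [1..3]=∅  "bbc"
  [2..4]={S}  "bcc"
  [3..5]=∅  "ccb"
  [0..3]={S,X2}  "bbbc"  orig:{S}
  [1..4]={X2}  "bbcc"  orig:{}
  [2..5]=∅  "bccb"
  [0..4]={A,S,X2}  "bbbcc"  orig:{A,S}
  [1..5]=∅  "bbccb"
  [0..5]=∅  "bbbccb"

S ∉ T[0,5] ⇒ NO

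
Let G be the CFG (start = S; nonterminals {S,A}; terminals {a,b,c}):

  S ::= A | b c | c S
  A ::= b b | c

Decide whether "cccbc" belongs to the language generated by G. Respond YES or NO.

Convert to CNF:
  S -> T0 T0 | T0 T1 | T1 S | c
  A -> T0 T0 | c
  T0 -> b
  T1 -> c

CYK table (by increasing span):
  T[0,0] 'c' = {A,S,T1}  orig:{A,S}
  T[1,1] 'c' = {A,S,T1}  orig:{A,S}
  T[2,2] 'c' = {A,S,T1}  orig:{A,S}
  T[3,3] 'b' = {T0}  orig:{}
  T[4,4] 'c' = {A,S,T1}  orig:{A,S}
  T[0,1] 'cc' = {S}
  T[1,2] 'cc' = {S}
  T[2,3] 'cb' = ∅
  T[3,4] 'bc' = {S}
  T[0,2] 'ccc' = {S}
  T[1,3] 'ccb' = ∅
  T[2,4] 'cbc' = {S}
  T[0,3] 'cccb' = ∅
  T[1,4] 'ccbc' = {S}
  T[0,4] 'cccbc' = {S}

S ∈ T[0,4] ⇒ YES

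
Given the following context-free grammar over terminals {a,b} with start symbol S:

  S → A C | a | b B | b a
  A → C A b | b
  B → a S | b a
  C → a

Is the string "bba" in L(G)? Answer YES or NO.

CNF form of G:
  S -> A C | T0 B | T0 T1 | a
  A -> C X2 | b
  B -> T0 T1 | T1 S
  C -> a
  T0 -> b
  T1 -> a
  X2 -> A T0

CYK table (by increasing span):
  T[0,0] 'b' = {A,T0}  orig:{A}
  T[1,1] 'b' = {A,T0}  orig:{A}
  T[2,2] 'a' = {C,S,T1}  orig:{C,S}
  T[0,1] 'bb' = {X2}  orig:{}
  T[1,2] 'ba' = {B,S}
  T[0,2] 'bba' = {S}

S ∈ T[0,2] ⇒ YES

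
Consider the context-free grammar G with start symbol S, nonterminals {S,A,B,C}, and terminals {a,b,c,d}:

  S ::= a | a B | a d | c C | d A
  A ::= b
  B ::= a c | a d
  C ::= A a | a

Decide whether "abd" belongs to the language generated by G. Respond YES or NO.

CNF form of G:
  S -> T0 B | T0 T2 | T1 C | T2 A | a
  A -> b
  B -> T0 T1 | T0 T2
  C -> A T0 | a
  T0 -> a
  T1 -> c
  T2 -> d

CYK fill:
  cell(0,0) a: {C,S,T0}  orig:{C,S}
  cell(1,1) b: {A}
  cell(2,2) d: {T2}  orig:{}
  cell(0,1) ab: ∅
  cell(1,2) bd: ∅
  cell(0,2) abd: ∅

S ∉ T[0,2] ⇒ NO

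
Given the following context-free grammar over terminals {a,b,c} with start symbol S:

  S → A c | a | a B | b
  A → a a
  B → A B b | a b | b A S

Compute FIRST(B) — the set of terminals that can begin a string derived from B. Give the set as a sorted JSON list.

Compute FIRST by fixpoint:
[1]
  A via A→a a: +{a}
  B via B→A B b: +{a}
  B via B→b A S: +{b}
  S via S→A c: +{a}
  S via S→b: +{b}
  S: {a,b}  A: {a}  B: {a,b}
[2] (stable)
  S: {a,b}  A: {a}  B: {a,b}

FIRST(B) = ["a", "b"]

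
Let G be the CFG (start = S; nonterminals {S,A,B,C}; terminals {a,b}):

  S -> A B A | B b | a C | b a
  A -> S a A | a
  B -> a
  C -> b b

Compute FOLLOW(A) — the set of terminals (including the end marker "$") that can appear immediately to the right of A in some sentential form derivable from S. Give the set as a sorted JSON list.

FIRST iteration:
pass 1:
  A via A→a: +{a}
  B via B→a: +{a}
  C via C→b b: +{b}
  S via S→A B A: +{a}
  S via S→b a: +{b}
  FIRST(S)={a,b}  FIRST(A)={a}  FIRST(B)={a}  FIRST(C)={b}
pass 2:
  A via A→S a A: +{b}
  FIRST(S)={a,b}  FIRST(A)={a,b}  FIRST(B)={a}  FIRST(C)={b}
pass 3: done
  FIRST(S)={a,b}  FIRST(A)={a,b}  FIRST(B)={a}  FIRST(C)={b}

FOLLOW sets:
seed FOLLOW(S) with $
pass 1:
  A→S a A: FOLLOW(S) ⊇ FIRST(a) = {a}; new: +{a}
  S→A B A: FOLLOW(A) ⊇ FIRST(B) = {a}; new: +{a}
  S→A B A: FOLLOW(B) ⊇ FIRST(A) = {a,b}; new: +{a,b}
  S→A B A: FOLLOW(A) ⊇ FOLLOW(S) ⊇ {$,a}; new: +{$}
  S→a C: FOLLOW(C) ⊇ FOLLOW(S) ⊇ {$,a}; new: +{$,a}
  FOLLOW[S]={$,a}  FOLLOW[A]={$,a}  FOLLOW[B]={a,b}  FOLLOW[C]={$,a}
pass 2: (stable)
  FOLLOW[S]={$,a}  FOLLOW[A]={$,a}  FOLLOW[B]={a,b}  FOLLOW[C]={$,a}

FOLLOW(A) = ["$", "a"]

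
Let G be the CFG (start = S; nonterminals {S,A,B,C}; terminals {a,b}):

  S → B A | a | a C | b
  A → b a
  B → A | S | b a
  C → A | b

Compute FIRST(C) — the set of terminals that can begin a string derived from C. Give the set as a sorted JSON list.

FIRST iteration:
pass 1:
  A via A→b a: +{b}
  B via B→A: +{b}
  C via C→A: +{b}
  S via S→B A: +{b}
  S via S→a: +{a}
  S: {a,b}  A: {b}  B: {b}  C: {b}
pass 2:
  B via B→S: +{a}
  S: {a,b}  A: {b}  B: {a,b}  C: {b}
pass 3: done
  S: {a,b}  A: {b}  B: {a,b}  C: {b}

FIRST(C) = ["b"]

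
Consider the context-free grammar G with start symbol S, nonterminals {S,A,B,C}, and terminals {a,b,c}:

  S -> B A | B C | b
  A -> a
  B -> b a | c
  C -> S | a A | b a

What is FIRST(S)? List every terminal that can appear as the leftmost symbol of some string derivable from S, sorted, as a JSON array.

FIRST iteration:
round 1:
  A via A→a: +{a}
  B via B→b a: +{b}
  B via B→c: +{c}
  C via C→a A: +{a}
  C via C→b a: +{b}
  S via S→B A: +{b,c}
  FIRST(S)={b,c}  FIRST(A)={a}  FIRST(B)={b,c}  FIRST(C)={a,b}
round 2:
  C via C→S: +{c}
  FIRST(S)={b,c}  FIRST(A)={a}  FIRST(B)={b,c}  FIRST(C)={a,b,c}
round 3: (no change)
  FIRST(S)={b,c}  FIRST(A)={a}  FIRST(B)={b,c}  FIRST(C)={a,b,c}

FIRST(S) = ["b", "c"]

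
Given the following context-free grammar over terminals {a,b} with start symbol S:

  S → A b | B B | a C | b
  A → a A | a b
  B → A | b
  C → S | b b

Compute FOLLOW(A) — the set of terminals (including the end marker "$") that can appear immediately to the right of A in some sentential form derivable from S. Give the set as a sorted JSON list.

Compute FIRST by fixpoint:
[1]
  A via A→a A: +{a}
  B via B→A: +{a}
  B via B→b: +{b}
  C via C→b b: +{b}
  S via S→A b: +{a}
  S via S→B B: +{b}
  FIRST[S]={a,b}  FIRST[A]={a}  FIRST[B]={a,b}  FIRST[C]={b}
[2]
  C via C→S: +{a}
  FIRST[S]={a,b}  FIRST[A]={a}  FIRST[B]={a,b}  FIRST[C]={a,b}
[3] — fixpoint
  FIRST[S]={a,b}  FIRST[A]={a}  FIRST[B]={a,b}  FIRST[C]={a,b}

FOLLOW sets:
FOLLOW(S) := {$}
round 1:
  S→A b: FOLLOW(A) ⊇ FIRST(b) = {b}; new: +{b}
  S→B B: FOLLOW(B) ⊇ FIRST(B) = {a,b}; new: +{a,b}
  S→B B: FOLLOW(B) ⊇ FOLLOW(S) ⊇ {$}; new: +{$}
  S→a C: FOLLOW(C) ⊇ FOLLOW(S) ⊇ {$}; new: +{$}
  FOLLOW(S)={$}  FOLLOW(A)={b}  FOLLOW(B)={$,a,b}  FOLLOW(C)={$}
round 2:
  B→A: FOLLOW(A) ⊇ FOLLOW(B) ⊇ {$,a,b}; new: +{$,a}
  FOLLOW(S)={$}  FOLLOW(A)={$,a,b}  FOLLOW(B)={$,a,b}  FOLLOW(C)={$}
round 3: — fixpoint
  FOLLOW(S)={$}  FOLLOW(A)={$,a,b}  FOLLOW(B)={$,a,b}  FOLLOW(C)={$}

FOLLOW(A) = ["$", "a", "b"]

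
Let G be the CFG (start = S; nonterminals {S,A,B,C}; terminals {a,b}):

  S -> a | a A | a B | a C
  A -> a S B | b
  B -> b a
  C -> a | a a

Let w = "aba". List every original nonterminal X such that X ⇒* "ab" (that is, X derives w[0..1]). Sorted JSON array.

Convert to CNF:
  S -> T0 A | T0 B | T0 C | a
  A -> T0 X2 | b
  B -> T1 T0
  C -> T0 T0 | a
  T0 -> a
  T1 -> b
  X2 -> S B

CYK table (by increasing span) (cells [i..j] with 0 ≤ i ≤ j ≤ 1 only):
  cell(0,0) a: {C,S,T0}  orig:{C,S}
  cell(1,1) b: {A,T1}  orig:{A}
  cell(0,1) ab: {S}

Original NTs in T[0,1] deriving "ab": ["S"]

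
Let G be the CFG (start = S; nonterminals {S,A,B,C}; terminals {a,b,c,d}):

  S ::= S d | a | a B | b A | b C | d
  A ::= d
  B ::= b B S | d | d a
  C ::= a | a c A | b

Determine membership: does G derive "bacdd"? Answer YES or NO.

CNF form of G:
  S -> S T1 | T0 A | T0 C | T2 B | a | d
  A -> d
  B -> T0 X4 | T1 T2 | d
  C -> T2 X5 | a | b
  T0 -> b
  T1 -> d
  T2 -> a
  T3 -> c
  X4 -> B S
  X5 -> T3 A

CYK fill:
  T[0,0] 'b' = {C,T0}  orig:{C}
  T[1,1] 'a' = {C,S,T2}  orig:{C,S}
  T[2,2] 'c' = {T3}  orig:{}
  T[3,3] 'd' = {A,B,S,T1}  orig:{A,B,S}
  T[4,4] 'd' = {A,B,S,T1}  orig:{A,B,S}
  T[0,1] 'ba' = {S}
  T[1,2] 'ac' = ∅
  T[2,3] 'cd' = {X5}  orig:{}
  T[3,4] 'dd' = {S,X4}  orig:{S}
  T[0,2] 'bac' = ∅
  T[1,3] 'acd' = {C}
  T[2,4] 'cdd' = ∅
  T[0,3] 'bacd' = {S}
  T[1,4] 'acdd' = ∅
  T[0,4] 'bacdd' = {S}

S ∈ T[0,4] ⇒ YES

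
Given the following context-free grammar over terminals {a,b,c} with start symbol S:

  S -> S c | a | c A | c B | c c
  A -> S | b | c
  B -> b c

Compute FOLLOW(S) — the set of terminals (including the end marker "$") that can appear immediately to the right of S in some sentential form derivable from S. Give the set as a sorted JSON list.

FIRST iteration:
pass 1:
  A via A→b: +{b}
  A via A→c: +{c}
  B via B→b c: +{b}
  S via S→a: +{a}
  S via S→c A: +{c}
  FIRST[S]={a,c}  FIRST[A]={b,c}  FIRST[B]={b}
pass 2:
  A via A→S: +{a}
  FIRST[S]={a,c}  FIRST[A]={a,b,c}  FIRST[B]={b}
pass 3: (stable)
  FIRST[S]={a,c}  FIRST[A]={a,b,c}  FIRST[B]={b}

Compute FOLLOW by fixpoint:
FOLLOW(S) := {$}
iter 1:
  S→S c: FOLLOW(S) ⊇ FIRST(c) = {c}; new: +{c}
  S→c A: FOLLOW(A) ⊇ FOLLOW(S) ⊇ {$,c}; new: +{$,c}
  S→c B: FOLLOW(B) ⊇ FOLLOW(S) ⊇ {$,c}; new: +{$,c}
  FOLLOW[S]={$,c}  FOLLOW[A]={$,c}  FOLLOW[B]={$,c}
iter 2: done
  FOLLOW[S]={$,c}  FOLLOW[A]={$,c}  FOLLOW[B]={$,c}

FOLLOW(S) = ["$", "c"]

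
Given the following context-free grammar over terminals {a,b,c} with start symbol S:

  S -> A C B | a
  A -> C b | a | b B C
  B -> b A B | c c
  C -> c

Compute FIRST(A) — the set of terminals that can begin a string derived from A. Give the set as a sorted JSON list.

Compute FIRST by fixpoint:
iter 1:
  A via A→a: +{a}
  A via A→b B C: +{b}
  B via B→b A B: +{b}
  B via B→c c: +{c}
  C via C→c: +{c}
  S via S→A C B: +{a,b}
  FIRST[S]={a,b}  FIRST[A]={a,b}  FIRST[B]={b,c}  FIRST[C]={c}
iter 2:
  A via A→C b: +{c}
  S via S→A C B: +{c}
  FIRST[S]={a,b,c}  FIRST[A]={a,b,c}  FIRST[B]={b,c}  FIRST[C]={c}
iter 3: — fixpoint
  FIRST[S]={a,b,c}  FIRST[A]={a,b,c}  FIRST[B]={b,c}  FIRST[C]={c}

FIRST(A) = ["a", "b", "c"]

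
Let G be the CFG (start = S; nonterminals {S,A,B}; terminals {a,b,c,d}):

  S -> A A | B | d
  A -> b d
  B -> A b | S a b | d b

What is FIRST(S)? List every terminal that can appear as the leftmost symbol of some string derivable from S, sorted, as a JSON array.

Compute FIRST by fixpoint:
pass 1:
  A via A→b d: +{b}
  B via B→A b: +{b}
  B via B→d b: +{d}
  S via S→A A: +{b}
  S via S→B: +{d}
  FIRST[S]={b,d}  FIRST[A]={b}  FIRST[B]={b,d}
pass 2: (stable)
  FIRST[S]={b,d}  FIRST[A]={b}  FIRST[B]={b,d}

FIRST(S) = ["b", "d"]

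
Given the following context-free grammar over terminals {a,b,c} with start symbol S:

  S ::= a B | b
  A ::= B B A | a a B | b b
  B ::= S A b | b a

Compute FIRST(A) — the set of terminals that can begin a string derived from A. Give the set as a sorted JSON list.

Compute FIRST by fixpoint:
[1]
  A via A→a a B: +{a}
  A via A→b b: +{b}
  B via B→b a: +{b}
  S via S→a B: +{a}
  S via S→b: +{b}
  S: {a,b}  A: {a,b}  B: {b}
[2]
  B via B→S A b: +{a}
  S: {a,b}  A: {a,b}  B: {a,b}
[3] — fixpoint
  S: {a,b}  A: {a,b}  B: {a,b}

FIRST(A) = ["a", "b"]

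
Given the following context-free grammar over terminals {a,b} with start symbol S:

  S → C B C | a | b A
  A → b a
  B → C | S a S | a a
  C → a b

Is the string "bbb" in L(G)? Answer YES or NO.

Convert to CNF:
  S -> C X3 | T0 A | a
  A -> T0 T1
  B -> S X2 | T1 T0 | T1 T1
  C -> T1 T0
  T0 -> b
  T1 -> a
  X2 -> T1 S
  X3 -> B C

Fill CYK table bottom-up:
  T[0,0] 'b' = {T0}  orig:{}
  T[1,1] 'b' = {T0}  orig:{}
  T[2,2] 'b' = {T0}  orig:{}
  T[0,1] 'bb' = ∅
  T[1,2] 'bb' = ∅
  T[0,2] 'bbb' = ∅

S ∉ T[0,2] ⇒ NO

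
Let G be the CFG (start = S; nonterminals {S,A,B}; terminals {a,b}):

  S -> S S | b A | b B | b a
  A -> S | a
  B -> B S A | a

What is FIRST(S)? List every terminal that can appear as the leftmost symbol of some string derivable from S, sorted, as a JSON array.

FIRST iteration:
round 1:
  A via A→a: +{a}
  B via B→a: +{a}
  S via S→b A: +{b}
  FIRST(S)={b}  FIRST(A)={a}  FIRST(B)={a}
round 2:
  A via A→S: +{b}
  FIRST(S)={b}  FIRST(A)={a,b}  FIRST(B)={a}
round 3: — fixpoint
  FIRST(S)={b}  FIRST(A)={a,b}  FIRST(B)={a}

FIRST(S) = ["b"]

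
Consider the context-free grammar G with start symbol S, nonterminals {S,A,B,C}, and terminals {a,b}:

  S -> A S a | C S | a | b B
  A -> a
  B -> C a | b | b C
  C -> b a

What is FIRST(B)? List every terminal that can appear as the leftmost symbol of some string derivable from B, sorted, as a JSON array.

FIRST iteration:
round 1:
  A via A→a: +{a}
  B via B→b: +{b}
  C via C→b a: +{b}
  S via S→A S a: +{a}
  S via S→C S: +{b}
  FIRST(S)={a,b}  FIRST(A)={a}  FIRST(B)={b}  FIRST(C)={b}
round 2: (stable)
  FIRST(S)={a,b}  FIRST(A)={a}  FIRST(B)={b}  FIRST(C)={b}

FIRST(B) = ["b"]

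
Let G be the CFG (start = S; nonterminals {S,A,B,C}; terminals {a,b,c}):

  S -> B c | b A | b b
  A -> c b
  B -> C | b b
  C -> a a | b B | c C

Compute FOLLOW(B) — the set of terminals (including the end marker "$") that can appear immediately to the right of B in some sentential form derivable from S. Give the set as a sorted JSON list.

FIRST iteration:
iter 1:
  A via A→c b: +{c}
  B via B→b b: +{b}
  C via C→a a: +{a}
  C via C→b B: +{b}
  C via C→c C: +{c}
  S via S→B c: +{b}
  FIRST[S]={b}  FIRST[A]={c}  FIRST[B]={b}  FIRST[C]={a,b,c}
iter 2:
  B via B→C: +{a,c}
  S via S→B c: +{a,c}
  FIRST[S]={a,b,c}  FIRST[A]={c}  FIRST[B]={a,b,c}  FIRST[C]={a,b,c}
iter 3: done
  FIRST[S]={a,b,c}  FIRST[A]={c}  FIRST[B]={a,b,c}  FIRST[C]={a,b,c}

Compute FOLLOW by fixpoint:
FOLLOW(S) := {$}
iter 1:
  S→B c: FOLLOW(B) ⊇ FIRST(c) = {c}; new: +{c}
  S→b A: FOLLOW(A) ⊇ FOLLOW(S) ⊇ {$}; new: +{$}
  S: {$}  A: {$}  B: {c}  C: {}
iter 2:
  B→C: FOLLOW(C) ⊇ FOLLOW(B) ⊇ {c}; new: +{c}
  S: {$}  A: {$}  B: {c}  C: {c}
iter 3: (no change)
  S: {$}  A: {$}  B: {c}  C: {c}

FOLLOW(B) = ["c"]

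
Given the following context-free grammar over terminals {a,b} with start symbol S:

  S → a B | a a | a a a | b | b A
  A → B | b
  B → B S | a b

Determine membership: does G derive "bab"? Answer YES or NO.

CNF form of G:
  S -> T0 B | T0 T0 | T0 X2 | T1 A | b
  A -> B S | T0 T1 | b
  B -> B S | T0 T1
  T0 -> a
  T1 -> b
  X2 -> T0 T0

CYK fill:
  cell(0,0) b: {A,S,T1}  orig:{A,S}
  cell(1,1) a: {T0}  orig:{}
  cell(2,2) b: {A,S,T1}  orig:{A,S}
  cell(0,1) ba: ∅
  cell(1,2) ab: {A,B}
  cell(0,2) bab: {S}

S ∈ T[0,2] ⇒ YES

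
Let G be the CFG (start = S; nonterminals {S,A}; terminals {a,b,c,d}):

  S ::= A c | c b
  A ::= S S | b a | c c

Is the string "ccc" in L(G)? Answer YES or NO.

CNF form of G:
  S -> A T2 | T2 T0
  A -> S S | T0 T1 | T2 T2
  T0 -> b
  T1 -> a
  T2 -> c

CYK fill:
  T[0,0] 'c' = {T2}  orig:{}
  T[1,1] 'c' = {T2}  orig:{}
  T[2,2] 'c' = {T2}  orig:{}
  T[0,1] 'cc' = {A}
  T[1,2] 'cc' = {A}
  T[0,2] 'ccc' = {S}

S ∈ T[0,2] ⇒ YES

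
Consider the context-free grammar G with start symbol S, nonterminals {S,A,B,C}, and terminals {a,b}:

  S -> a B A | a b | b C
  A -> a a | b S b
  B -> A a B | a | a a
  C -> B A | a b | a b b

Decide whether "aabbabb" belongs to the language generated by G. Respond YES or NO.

CNF form of G:
  S -> T0 T1 | T0 X5 | T1 C
  A -> T0 T0 | T1 X2
  B -> A X3 | T0 T0 | a
  C -> B A | T0 T1 | T0 X4
  T0 -> a
  T1 -> b
  X2 -> S T1
  X3 -> T0 B
  X4 -> T1 T1
  X5 -> B A

CYK fill:
  [0..0]={B,T0}  "a"  orig:{B}
  [1..1]={B,T0}  "a"  orig:{B}
  [2..2]={T1}  "b"  orig:{}
  [3..3]={T1}  "b"  orig:{}
  [4..4]={B,T0}  "a"  orig:{B}
  [5..5]={T1}  "b"  orig:{}
  [6..6]={T1}  "b"  orig:{}
  [0..1]={A,B,X3}  "aa"  orig:{A,B}
  [1..2]={C,S}  "ab"
  [2..3]={X4}  "bb"  orig:{}
  [3..4]=∅  "ba"
  [4..5]={C,S}  "ab"
  [5..6]={X4}  "bb"  orig:{}
  [0..2]=∅  "aab"
  [1..3]={C,X2}  "abb"  orig:{C}
  [2..4]=∅  "bba"
  [3..5]={S}  "bab"
  [4..6]={C,X2}  "abb"  orig:{C}
  [0..3]=∅  "aabb"
  [1..4]=∅  "abba"
  [2..5]=∅  "bbab"
  [3..6]={A,S,X2}  "babb"  orig:{A,S}
  [0..4]=∅  "aabba"
  [1..5]=∅  "abbab"
  [2..6]={A}  "bbabb"
  [0..5]=∅  "aabbab"
  [1..6]={C,X5}  "abbabb"  orig:{C}
  [0..6]={C,S,X5}  "aabbabb"  orig:{C,S}

S ∈ T[0,6] ⇒ YES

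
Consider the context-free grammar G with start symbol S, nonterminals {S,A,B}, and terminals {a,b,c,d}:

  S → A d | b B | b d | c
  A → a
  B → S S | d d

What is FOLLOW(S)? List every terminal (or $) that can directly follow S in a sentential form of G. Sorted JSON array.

Compute FIRST by fixpoint:
pass 1:
  A via A→a: +{a}
  B via B→d d: +{d}
  S via S→A d: +{a}
  S via S→b B: +{b}
  S via S→c: +{c}
  S: {a,b,c}  A: {a}  B: {d}
pass 2:
  B via B→S S: +{a,b,c}
  S: {a,b,c}  A: {a}  B: {a,b,c,d}
pass 3: (stable)
  S: {a,b,c}  A: {a}  B: {a,b,c,d}

Compute FOLLOW by fixpoint:
FOLLOW(S) := {$}
iter 1:
  B→S S: FOLLOW(S) ⊇ FIRST(S) = {a,b,c}; new: +{a,b,c}
  S→A d: FOLLOW(A) ⊇ FIRST(d) = {d}; new: +{d}
  S→b B: FOLLOW(B) ⊇ FOLLOW(S) ⊇ {$,a,b,c}; new: +{$,a,b,c}
  S: {$,a,b,c}  A: {d}  B: {$,a,b,c}
iter 2: done
  S: {$,a,b,c}  A: {d}  B: {$,a,b,c}

FOLLOW(S) = ["$", "a", "b", "c"]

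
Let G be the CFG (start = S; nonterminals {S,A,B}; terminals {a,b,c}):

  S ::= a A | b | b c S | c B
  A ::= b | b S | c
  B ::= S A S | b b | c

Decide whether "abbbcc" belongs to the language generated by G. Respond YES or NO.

Convert to CNF:
  S -> T0 X4 | T1 A | T2 B | b
  A -> T0 S | b | c
  B -> S X3 | T0 T0 | c
  T0 -> b
  T1 -> a
  T2 -> c
  X3 -> A S
  X4 -> T2 S

CYK table (by increasing span):
  T[0,0] 'a' = {T1}  orig:{}
  T[1,1] 'b' = {A,S,T0}  orig:{A,S}
  T[2,2] 'b' = {A,S,T0}  orig:{A,S}
  T[3,3] 'b' = {A,S,T0}  orig:{A,S}
  T[4,4] 'c' = {A,B,T2}  orig:{A,B}
  T[5,5] 'c' = {A,B,T2}  orig:{A,B}
  T[0,1] 'ab' = {S}
  T[1,2] 'bb' = {A,B,X3}  orig:{A,B}
  T[2,3] 'bb' = {A,B,X3}  orig:{A,B}
  T[3,4] 'bc' = ∅
  T[4,5] 'cc' = {S}
  T[0,2] 'abb' = {S}
  T[1,3] 'bbb' = {B,X3}  orig:{B}
  T[2,4] 'bbc' = ∅
  T[3,5] 'bcc' = {A,X3}  orig:{A}
  T[0,3] 'abbb' = {B}
  T[1,4] 'bbbc' = ∅
  T[2,5] 'bbcc' = {B,X3}  orig:{B}
  T[0,4] 'abbbc' = ∅
  T[1,5] 'bbbcc' = {B}
  T[0,5] 'abbbcc' = {B}

S ∉ T[0,5] ⇒ NO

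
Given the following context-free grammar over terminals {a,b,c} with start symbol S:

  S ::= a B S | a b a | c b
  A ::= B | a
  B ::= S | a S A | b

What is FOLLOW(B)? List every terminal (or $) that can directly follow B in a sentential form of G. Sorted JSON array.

FIRST iteration:
[1]
  A via A→a: +{a}
  B via B→a S A: +{a}
  B via B→b: +{b}
  S via S→a B S: +{a}
  S via S→c b: +{c}
  FIRST[S]={a,c}  FIRST[A]={a}  FIRST[B]={a,b}
[2]
  A via A→B: +{b}
  B via B→S: +{c}
  FIRST[S]={a,c}  FIRST[A]={a,b}  FIRST[B]={a,b,c}
[3]
  A via A→B: +{c}
  FIRST[S]={a,c}  FIRST[A]={a,b,c}  FIRST[B]={a,b,c}
[4] (stable)
  FIRST[S]={a,c}  FIRST[A]={a,b,c}  FIRST[B]={a,b,c}

FOLLOW iteration:
initialize: $ ∈ FOLLOW(S)
pass 1:
  B→a S A: FOLLOW(S) ⊇ FIRST(A) = {a,b,c}; new: +{a,b,c}
  S→a B S: FOLLOW(B) ⊇ FIRST(S) = {a,c}; new: +{a,c}
  FOLLOW(S)={$,a,b,c}  FOLLOW(A)={}  FOLLOW(B)={a,c}
pass 2:
  B→a S A: FOLLOW(A) ⊇ FOLLOW(B) ⊇ {a,c}; new: +{a,c}
  FOLLOW(S)={$,a,b,c}  FOLLOW(A)={a,c}  FOLLOW(B)={a,c}
pass 3: done
  FOLLOW(S)={$,a,b,c}  FOLLOW(A)={a,c}  FOLLOW(B)={a,c}

FOLLOW(B) = ["a", "c"]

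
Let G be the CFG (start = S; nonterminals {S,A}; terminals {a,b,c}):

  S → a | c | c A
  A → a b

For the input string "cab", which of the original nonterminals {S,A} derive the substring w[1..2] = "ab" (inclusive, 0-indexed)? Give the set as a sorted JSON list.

CNF form of G:
  S -> T2 A | a | c
  A -> T0 T1
  T0 -> a
  T1 -> b
  T2 -> c

Fill CYK table bottom-up (cells [i..j] with 1 ≤ i ≤ j ≤ 2 only):
  T[1,1] 'a' = {S,T0}  orig:{S}
  T[2,2] 'b' = {T1}  orig:{}
  T[1,2] 'ab' = {A}

Original NTs in T[1,2] deriving "ab": ["A"]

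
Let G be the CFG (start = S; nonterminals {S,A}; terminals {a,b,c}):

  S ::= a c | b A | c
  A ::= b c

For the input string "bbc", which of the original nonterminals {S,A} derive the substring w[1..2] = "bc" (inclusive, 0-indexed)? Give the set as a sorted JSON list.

CNF form of G:
  S -> T0 A | T2 T1 | c
  A -> T0 T1
  T0 -> b
  T1 -> c
  T2 -> a

Fill CYK table bottom-up (cells [i..j] with 1 ≤ i ≤ j ≤ 2 only):
  T[1,1] 'b' = {T0}  orig:{}
  T[2,2] 'c' = {S,T1}  orig:{S}
  T[1,2] 'bc' = {A}

Original NTs in T[1,2] deriving "bc": ["A"]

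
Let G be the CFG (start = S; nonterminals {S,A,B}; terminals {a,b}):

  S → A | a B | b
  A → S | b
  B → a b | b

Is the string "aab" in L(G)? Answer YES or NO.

Convert to CNF:
  S -> T0 B | b
  A -> T0 B | b
  B -> T0 T1 | b
  T0 -> a
  T1 -> b

CYK table (by increasing span):
  T[0,0] 'a' = {T0}  orig:{}
  T[1,1] 'a' = {T0}  orig:{}
  T[2,2] 'b' = {A,B,S,T1}  orig:{A,B,S}
  T[0,1] 'aa' = ∅
  T[1,2] 'ab' = {A,B,S}
  T[0,2] 'aab' = {A,S}

S ∈ T[0,2] ⇒ YES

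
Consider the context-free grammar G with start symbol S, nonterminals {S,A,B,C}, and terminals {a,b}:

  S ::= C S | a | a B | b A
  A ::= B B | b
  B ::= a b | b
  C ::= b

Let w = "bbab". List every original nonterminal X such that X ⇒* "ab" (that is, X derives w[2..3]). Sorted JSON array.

CNF form of G:
  S -> C S | T0 B | T1 A | a
  A -> B B | b
  B -> T0 T1 | b
  C -> b
  T0 -> a
  T1 -> b

Fill CYK table bottom-up, restricted to cells inside w[2..3]:
  cell(2,2) a: {S,T0}  orig:{S}
  cell(3,3) b: {A,B,C,T1}  orig:{A,B,C}
  cell(2,3) ab: {B,S}

Original NTs in T[2,3] deriving "ab": ["B", "S"]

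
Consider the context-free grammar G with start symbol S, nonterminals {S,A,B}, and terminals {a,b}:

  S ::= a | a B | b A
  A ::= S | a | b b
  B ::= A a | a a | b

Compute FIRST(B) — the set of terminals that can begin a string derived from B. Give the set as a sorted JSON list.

FIRST sets, iterate to fixpoint:
round 1:
  A via A→a: +{a}
  A via A→b b: +{b}
  B via B→A a: +{a,b}
  S via S→a: +{a}
  S via S→b A: +{b}
  S: {a,b}  A: {a,b}  B: {a,b}
round 2: done
  S: {a,b}  A: {a,b}  B: {a,b}

FIRST(B) = ["a", "b"]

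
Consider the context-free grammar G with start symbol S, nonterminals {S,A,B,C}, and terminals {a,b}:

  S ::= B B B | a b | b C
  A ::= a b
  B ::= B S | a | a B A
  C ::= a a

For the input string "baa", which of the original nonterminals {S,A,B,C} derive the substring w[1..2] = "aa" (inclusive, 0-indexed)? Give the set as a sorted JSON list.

CNF form of G:
  S -> B X3 | T0 T1 | T1 C
  A -> T0 T1
  B -> B S | T0 X2 | a
  C -> T0 T0
  T0 -> a
  T1 -> b
  X2 -> B A
  X3 -> B B

Fill CYK table bottom-up, restricted to cells inside w[1..2]:
  [1..1]={B,T0}  "a"  orig:{B}
  [2..2]={B,T0}  "a"  orig:{B}
  [1..2]={C,X3}  "aa"  orig:{C}

Original NTs in T[1,2] deriving "aa": ["C"]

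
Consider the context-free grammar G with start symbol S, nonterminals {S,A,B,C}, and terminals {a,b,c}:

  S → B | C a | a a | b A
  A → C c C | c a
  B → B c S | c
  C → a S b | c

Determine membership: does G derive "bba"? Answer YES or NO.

Convert to CNF:
  S -> B X6 | C T1 | T1 T1 | T2 A | c
  A -> C X3 | T0 T1
  B -> B X4 | c
  C -> T1 X5 | c
  T0 -> c
  T1 -> a
  T2 -> b
  X3 -> T0 C
  X4 -> T0 S
  X5 -> S T2
  X6 -> T0 S

CYK fill:
  cell(0,0) b: {T2}  orig:{}
  cell(1,1) b: {T2}  orig:{}
  cell(2,2) a: {T1}  orig:{}
  cell(0,1) bb: ∅
  cell(1,2) ba: ∅
  cell(0,2) bba: ∅

S ∉ T[0,2] ⇒ NO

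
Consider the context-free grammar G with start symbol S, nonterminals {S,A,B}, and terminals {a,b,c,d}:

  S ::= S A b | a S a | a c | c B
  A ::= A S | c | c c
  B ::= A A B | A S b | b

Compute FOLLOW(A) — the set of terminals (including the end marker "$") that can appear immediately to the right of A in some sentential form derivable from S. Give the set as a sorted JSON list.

FIRST sets, iterate to fixpoint:
round 1:
  A via A→c: +{c}
  B via B→A A B: +{c}
  B via B→b: +{b}
  S via S→a S a: +{a}
  S via S→c B: +{c}
  FIRST[S]={a,c}  FIRST[A]={c}  FIRST[B]={b,c}
round 2: done
  FIRST[S]={a,c}  FIRST[A]={c}  FIRST[B]={b,c}

FOLLOW sets:
initialize: $ ∈ FOLLOW(S)
[1]
  A→A S: FOLLOW(A) ⊇ FIRST(S) = {a,c}; new: +{a,c}
  A→A S: FOLLOW(S) ⊇ FOLLOW(A) ⊇ {a,c}; new: +{a,c}
  B→A A B: FOLLOW(A) ⊇ FIRST(B) = {b,c}; new: +{b}
  B→A S b: FOLLOW(S) ⊇ FIRST(b) = {b}; new: +{b}
  S→c B: FOLLOW(B) ⊇ FOLLOW(S) ⊇ {$,a,b,c}; new: +{$,a,b,c}
  S: {$,a,b,c}  A: {a,b,c}  B: {$,a,b,c}
[2] done
  S: {$,a,b,c}  A: {a,b,c}  B: {$,a,b,c}

FOLLOW(A) = ["a", "b", "c"]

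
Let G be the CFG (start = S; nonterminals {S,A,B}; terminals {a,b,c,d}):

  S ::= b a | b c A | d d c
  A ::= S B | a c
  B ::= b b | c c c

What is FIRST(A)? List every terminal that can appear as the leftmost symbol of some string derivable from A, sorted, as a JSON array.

FIRST sets, iterate to fixpoint:
pass 1:
  A via A→a c: +{a}
  B via B→b b: +{b}
  B via B→c c c: +{c}
  S via S→b a: +{b}
  S via S→d d c: +{d}
  S: {b,d}  A: {a}  B: {b,c}
pass 2:
  A via A→S B: +{b,d}
  S: {b,d}  A: {a,b,d}  B: {b,c}
pass 3: — fixpoint
  S: {b,d}  A: {a,b,d}  B: {b,c}

FIRST(A) = ["a", "b", "d"]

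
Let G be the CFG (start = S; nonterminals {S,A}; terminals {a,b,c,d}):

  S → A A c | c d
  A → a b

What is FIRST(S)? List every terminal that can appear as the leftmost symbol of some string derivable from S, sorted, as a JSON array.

FIRST iteration:
round 1:
  A via A→a b: +{a}
  S via S→A A c: +{a}
  S via S→c d: +{c}
  FIRST(S)={a,c}  FIRST(A)={a}
round 2: done
  FIRST(S)={a,c}  FIRST(A)={a}

FIRST(S) = ["a", "c"]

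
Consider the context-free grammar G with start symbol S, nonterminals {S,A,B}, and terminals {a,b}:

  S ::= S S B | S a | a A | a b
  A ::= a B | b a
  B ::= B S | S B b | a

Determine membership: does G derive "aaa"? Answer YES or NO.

CNF form of G:
  S -> S T0 | S X3 | T0 A | T0 T1
  A -> T0 B | T1 T0
  B -> B S | S X2 | a
  T0 -> a
  T1 -> b
  X2 -> B T1
  X3 -> S B

CYK table (by increasing span):
  [0..0]={B,T0}  "a"  orig:{B}
  [1..1]={B,T0}  "a"  orig:{B}
  [2..2]={B,T0}  "a"  orig:{B}
  [0..1]={A}  "aa"
  [1..2]={A}  "aa"
  [0..2]={S}  "aaa"

S ∈ T[0,2] ⇒ YES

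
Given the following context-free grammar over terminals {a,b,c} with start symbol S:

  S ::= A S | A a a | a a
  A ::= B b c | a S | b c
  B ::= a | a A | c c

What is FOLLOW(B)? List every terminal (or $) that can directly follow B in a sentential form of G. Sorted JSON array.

FIRST sets, iterate to fixpoint:
round 1:
  A via A→a S: +{a}
  A via A→b c: +{b}
  B via B→a: +{a}
  B via B→c c: +{c}
  S via S→A S: +{a,b}
  S: {a,b}  A: {a,b}  B: {a,c}
round 2:
  A via A→B b c: +{c}
  S via S→A S: +{c}
  S: {a,b,c}  A: {a,b,c}  B: {a,c}
round 3: done
  S: {a,b,c}  A: {a,b,c}  B: {a,c}

Compute FOLLOW by fixpoint:
initialize: $ ∈ FOLLOW(S)
round 1:
  A→B b c: FOLLOW(B) ⊇ FIRST(b) = {b}; new: +{b}
  B→a A: FOLLOW(A) ⊇ FOLLOW(B) ⊇ {b}; new: +{b}
  S→A S: FOLLOW(A) ⊇ FIRST(S) = {a,b,c}; new: +{a,c}
  FOLLOW[S]={$}  FOLLOW[A]={a,b,c}  FOLLOW[B]={b}
round 2:
  A→a S: FOLLOW(S) ⊇ FOLLOW(A) ⊇ {a,b,c}; new: +{a,b,c}
  FOLLOW[S]={$,a,b,c}  FOLLOW[A]={a,b,c}  FOLLOW[B]={b}
round 3: (no change)
  FOLLOW[S]={$,a,b,c}  FOLLOW[A]={a,b,c}  FOLLOW[B]={b}

FOLLOW(B) = ["b"]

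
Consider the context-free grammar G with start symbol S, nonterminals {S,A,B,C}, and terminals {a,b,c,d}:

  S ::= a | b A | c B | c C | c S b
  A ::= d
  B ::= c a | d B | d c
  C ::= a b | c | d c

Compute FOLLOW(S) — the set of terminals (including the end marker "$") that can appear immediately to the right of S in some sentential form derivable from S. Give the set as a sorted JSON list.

FIRST sets, iterate to fixpoint:
[1]
  A via A→d: +{d}
  B via B→c a: +{c}
  B via B→d B: +{d}
  C via C→a b: +{a}
  C via C→c: +{c}
  C via C→d c: +{d}
  S via S→a: +{a}
  S via S→b A: +{b}
  S via S→c B: +{c}
  S: {a,b,c}  A: {d}  B: {c,d}  C: {a,c,d}
[2] done
  S: {a,b,c}  A: {d}  B: {c,d}  C: {a,c,d}

FOLLOW sets:
seed FOLLOW(S) with $
[1]
  S→b A: FOLLOW(A) ⊇ FOLLOW(S) ⊇ {$}; new: +{$}
  S→c B: FOLLOW(B) ⊇ FOLLOW(S) ⊇ {$}; new: +{$}
  S→c C: FOLLOW(C) ⊇ FOLLOW(S) ⊇ {$}; new: +{$}
  S→c S b: FOLLOW(S) ⊇ FIRST(b) = {b}; new: +{b}
  S: {$,b}  A: {$}  B: {$}  C: {$}
[2]
  S→b A: FOLLOW(A) ⊇ FOLLOW(S) ⊇ {$,b}; new: +{b}
  S→c B: FOLLOW(B) ⊇ FOLLOW(S) ⊇ {$,b}; new: +{b}
  S→c C: FOLLOW(C) ⊇ FOLLOW(S) ⊇ {$,b}; new: +{b}
  S: {$,b}  A: {$,b}  B: {$,b}  C: {$,b}
[3] done
  S: {$,b}  A: {$,b}  B: {$,b}  C: {$,b}

FOLLOW(S) = ["$", "b"]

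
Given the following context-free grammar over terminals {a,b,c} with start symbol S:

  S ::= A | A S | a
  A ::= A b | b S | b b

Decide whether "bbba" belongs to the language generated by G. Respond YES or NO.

CNF form of G:
  S -> A S | A T0 | T0 S | T0 T0 | a
  A -> A T0 | T0 S | T0 T0
  T0 -> b

CYK table (by increasing span):
  T[0,0] 'b' = {T0}  orig:{}
  T[1,1] 'b' = {T0}  orig:{}
  T[2,2] 'b' = {T0}  orig:{}
  T[3,3] 'a' = {S}
  T[0,1] 'bb' = {A,S}
  T[1,2] 'bb' = {A,S}
  T[2,3] 'ba' = {A,S}
  T[0,2] 'bbb' = {A,S}
  T[1,3] 'bba' = {A,S}
  T[0,3] 'bbba' = {A,S}

S ∈ T[0,3] ⇒ YES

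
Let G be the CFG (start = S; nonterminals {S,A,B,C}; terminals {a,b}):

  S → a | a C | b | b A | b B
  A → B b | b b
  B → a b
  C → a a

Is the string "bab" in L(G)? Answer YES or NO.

CNF form of G:
  S -> T0 A | T0 B | T1 C | a | b
  A -> B T0 | T0 T0
  B -> T1 T0
  C -> T1 T1
  T0 -> b
  T1 -> a

CYK table (by increasing span):
  T[0,0] 'b' = {S,T0}  orig:{S}
  T[1,1] 'a' = {S,T1}  orig:{S}
  T[2,2] 'b' = {S,T0}  orig:{S}
  T[0,1] 'ba' = ∅
  T[1,2] 'ab' = {B}
  T[0,2] 'bab' = {S}

S ∈ T[0,2] ⇒ YES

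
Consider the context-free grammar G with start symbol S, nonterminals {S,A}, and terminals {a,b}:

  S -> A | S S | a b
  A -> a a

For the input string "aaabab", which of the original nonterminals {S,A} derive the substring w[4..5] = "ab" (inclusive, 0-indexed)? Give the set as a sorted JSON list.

Convert to CNF:
  S -> S S | T0 T0 | T0 T1
  A -> T0 T0
  T0 -> a
  T1 -> b

Fill CYK table bottom-up — only the sub-triangle for w[4..5]:
  cell(4,4) a: {T0}  orig:{}
  cell(5,5) b: {T1}  orig:{}
  cell(4,5) ab: {S}

Original NTs in T[4,5] deriving "ab": ["S"]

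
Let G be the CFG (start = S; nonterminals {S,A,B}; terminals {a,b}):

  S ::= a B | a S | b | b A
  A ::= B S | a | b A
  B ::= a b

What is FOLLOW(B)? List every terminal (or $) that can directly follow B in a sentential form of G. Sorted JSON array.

FIRST iteration:
pass 1:
  A via A→a: +{a}
  A via A→b A: +{b}
  B via B→a b: +{a}
  S via S→a B: +{a}
  S via S→b: +{b}
  FIRST(S)={a,b}  FIRST(A)={a,b}  FIRST(B)={a}
pass 2: (stable)
  FIRST(S)={a,b}  FIRST(A)={a,b}  FIRST(B)={a}

Compute FOLLOW by fixpoint:
FOLLOW(S) := {$}
iter 1:
  A→B S: FOLLOW(B) ⊇ FIRST(S) = {a,b}; new: +{a,b}
  S→a B: FOLLOW(B) ⊇ FOLLOW(S) ⊇ {$}; new: +{$}
  S→b A: FOLLOW(A) ⊇ FOLLOW(S) ⊇ {$}; new: +{$}
  FOLLOW[S]={$}  FOLLOW[A]={$}  FOLLOW[B]={$,a,b}
iter 2: — fixpoint
  FOLLOW[S]={$}  FOLLOW[A]={$}  FOLLOW[B]={$,a,b}

FOLLOW(B) = ["$", "a", "b"]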